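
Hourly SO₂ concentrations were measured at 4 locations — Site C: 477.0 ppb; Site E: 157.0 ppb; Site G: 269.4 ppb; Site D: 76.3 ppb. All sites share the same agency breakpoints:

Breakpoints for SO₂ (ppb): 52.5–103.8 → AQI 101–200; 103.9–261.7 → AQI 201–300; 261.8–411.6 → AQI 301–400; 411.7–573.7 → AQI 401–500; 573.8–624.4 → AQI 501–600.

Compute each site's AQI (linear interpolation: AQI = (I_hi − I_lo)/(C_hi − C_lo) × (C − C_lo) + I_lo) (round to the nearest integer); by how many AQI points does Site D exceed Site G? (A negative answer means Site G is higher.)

-159

Site C: 477.0 ∈ [411.7, 573.7] ↔ index [401, 500].
401 + (477.0−411.7)·(500−401)/(573.7−411.7) = 401 + 65.3·99/162.0 ≈ 440.91, so AQI = 441.
Site E: 157.0 lies in 103.9–261.7, so I_lo=201, I_hi=300, C_lo=103.9, C_hi=261.7.
(300−201)/(261.7−103.9) × (157.0−103.9) + 201 = 99/157.8 × 53.1 + 201 ≈ 234.31 → 234.
Site G: row 261.8–411.6 (AQI 301–400). (400−301)·(269.4−261.8)/(411.6−261.8) + 301 = 99·7.6/149.8 + 301 ≈ 306.02 → 306.
Site D: 76.3 ∈ [52.5, 103.8] ↔ index [101, 200].
101 + (76.3−52.5)·(200−101)/(103.8−52.5) = 101 + 23.8·99/51.3 ≈ 146.93, so AQI = 147.
AQIs: Site C=441, Site E=234, Site G=306, Site D=147. Site D (147) − Site G (306) = -159.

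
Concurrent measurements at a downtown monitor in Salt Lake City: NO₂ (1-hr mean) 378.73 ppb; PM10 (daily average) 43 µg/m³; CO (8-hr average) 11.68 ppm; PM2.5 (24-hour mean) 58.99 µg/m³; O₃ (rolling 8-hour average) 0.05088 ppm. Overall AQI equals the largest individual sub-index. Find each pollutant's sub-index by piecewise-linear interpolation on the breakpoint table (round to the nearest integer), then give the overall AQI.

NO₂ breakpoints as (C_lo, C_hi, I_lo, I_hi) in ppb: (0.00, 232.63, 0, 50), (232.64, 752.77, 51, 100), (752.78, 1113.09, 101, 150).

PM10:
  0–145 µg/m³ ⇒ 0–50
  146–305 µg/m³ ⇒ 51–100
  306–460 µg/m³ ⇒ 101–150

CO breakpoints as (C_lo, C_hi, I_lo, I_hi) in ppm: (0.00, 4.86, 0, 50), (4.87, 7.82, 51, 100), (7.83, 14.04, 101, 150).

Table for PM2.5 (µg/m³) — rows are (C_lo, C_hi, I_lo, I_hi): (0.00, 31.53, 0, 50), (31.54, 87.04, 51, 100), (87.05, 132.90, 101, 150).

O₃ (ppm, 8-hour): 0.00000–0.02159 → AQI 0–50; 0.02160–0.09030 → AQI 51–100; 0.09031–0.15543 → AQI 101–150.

131

NO₂: row 232.64–752.77 (AQI 51–100). (100−51)·(378.73−232.64)/(752.77−232.64) + 51 = 49·146.09/520.13 + 51 ≈ 64.76 → 65.
PM10 43: bracket 0–145 → index 0–50; slope 50/145, offset 43.
AQI = 0 + 50/145·43 ≈ 14.83 ⇒ 15.
CO: row 7.83–14.04 (AQI 101–150). (150−101)·(11.68−7.83)/(14.04−7.83) + 101 = 49·3.85/6.21 + 101 ≈ 131.38 → 131.
PM2.5: 58.99 lies in 31.54–87.04, so I_lo=51, I_hi=100, C_lo=31.54, C_hi=87.04.
(100−51)/(87.04−31.54) × (58.99−31.54) + 51 = 49/55.50 × 27.45 + 51 ≈ 75.24 → 75.
O₃ 0.05088: bracket 0.02160–0.09030 → index 51–100; slope 49/0.06870, offset 0.02928.
AQI = 51 + 49/0.06870·0.02928 ≈ 71.88 ⇒ 72.
Sub-indices: NO₂→65, PM10→15, CO→131, PM2.5→75, O₃→72. Overall AQI = max = 131; dominant pollutant is CO.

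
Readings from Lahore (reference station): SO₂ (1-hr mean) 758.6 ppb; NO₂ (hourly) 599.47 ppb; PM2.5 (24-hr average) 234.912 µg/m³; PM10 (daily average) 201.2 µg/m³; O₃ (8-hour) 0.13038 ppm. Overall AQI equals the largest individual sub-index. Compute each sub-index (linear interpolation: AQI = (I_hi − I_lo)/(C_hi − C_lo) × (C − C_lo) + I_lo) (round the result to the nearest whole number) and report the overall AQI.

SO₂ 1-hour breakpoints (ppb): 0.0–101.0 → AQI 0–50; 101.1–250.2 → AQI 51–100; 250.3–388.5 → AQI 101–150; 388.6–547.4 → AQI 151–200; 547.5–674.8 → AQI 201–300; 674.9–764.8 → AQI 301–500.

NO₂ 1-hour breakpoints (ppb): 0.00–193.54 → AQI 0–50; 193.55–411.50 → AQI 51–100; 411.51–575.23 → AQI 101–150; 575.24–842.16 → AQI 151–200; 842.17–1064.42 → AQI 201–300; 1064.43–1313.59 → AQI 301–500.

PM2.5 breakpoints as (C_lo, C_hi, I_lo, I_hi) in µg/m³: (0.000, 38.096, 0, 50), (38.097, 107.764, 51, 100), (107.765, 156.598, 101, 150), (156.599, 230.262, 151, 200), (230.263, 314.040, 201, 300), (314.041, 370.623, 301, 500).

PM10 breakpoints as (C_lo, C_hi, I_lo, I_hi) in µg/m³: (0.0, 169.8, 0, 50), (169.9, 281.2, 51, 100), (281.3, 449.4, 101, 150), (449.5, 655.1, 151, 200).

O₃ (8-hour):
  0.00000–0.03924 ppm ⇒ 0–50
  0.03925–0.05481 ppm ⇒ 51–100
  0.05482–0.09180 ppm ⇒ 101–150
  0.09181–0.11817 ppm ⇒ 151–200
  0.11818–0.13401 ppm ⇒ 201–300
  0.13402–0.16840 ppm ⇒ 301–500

SO₂: row 674.9–764.8 (AQI 301–500). (500−301)·(758.6−674.9)/(764.8−674.9) + 301 = 199·83.7/89.9 + 301 ≈ 486.28 → 486.
NO₂: 599.47 ∈ [575.24, 842.16] ↔ index [151, 200].
151 + (599.47−575.24)·(200−151)/(842.16−575.24) = 151 + 24.23·49/266.92 ≈ 155.45, so AQI = 155.
PM2.5: 234.912 lies in 230.263–314.040, so I_lo=201, I_hi=300, C_lo=230.263, C_hi=314.040.
(300−201)/(314.040−230.263) × (234.912−230.263) + 201 = 99/83.777 × 4.649 + 201 ≈ 206.49 → 206.
PM10: row 169.9–281.2 (AQI 51–100). (100−51)·(201.2−169.9)/(281.2−169.9) + 51 = 49·31.3/111.3 + 51 ≈ 64.78 → 65.
O₃ 0.13038: bracket 0.11818–0.13401 → index 201–300; slope 99/0.01583, offset 0.01220.
AQI = 201 + 99/0.01583·0.01220 ≈ 277.30 ⇒ 277.
Sub-indices: SO₂→486, NO₂→155, PM2.5→206, PM10→65, O₃→277. Overall AQI = max = 486; dominant pollutant is SO₂.

486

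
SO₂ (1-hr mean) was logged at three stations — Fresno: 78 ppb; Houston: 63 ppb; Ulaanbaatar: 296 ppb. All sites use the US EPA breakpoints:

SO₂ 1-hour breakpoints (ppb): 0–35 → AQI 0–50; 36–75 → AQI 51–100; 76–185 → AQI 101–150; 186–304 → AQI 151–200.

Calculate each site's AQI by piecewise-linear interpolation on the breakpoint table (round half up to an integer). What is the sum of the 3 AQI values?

Fresno: row 76–185 (AQI 101–150). (150−101)·(78−76)/(185−76) + 101 = 49·2/109 + 101 ≈ 101.90 → 102.
Houston 63: bracket 36–75 → index 51–100; slope 49/39, offset 27.
AQI = 51 + 49/39·27 ≈ 84.92 ⇒ 85.
Ulaanbaatar 296: bracket 186–304 → index 151–200; slope 49/118, offset 110.
AQI = 151 + 49/118·110 ≈ 196.68 ⇒ 197.
AQIs: Fresno=102, Houston=85, Ulaanbaatar=197. Sum = 102 + 85 + 197 = 384.

384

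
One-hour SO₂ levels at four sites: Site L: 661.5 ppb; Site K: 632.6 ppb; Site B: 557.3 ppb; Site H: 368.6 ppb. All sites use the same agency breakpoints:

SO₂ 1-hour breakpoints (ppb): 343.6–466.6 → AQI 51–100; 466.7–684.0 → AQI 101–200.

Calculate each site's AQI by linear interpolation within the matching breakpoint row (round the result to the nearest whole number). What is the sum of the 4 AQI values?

570

Site L: 661.5 lies in 466.7–684.0, so I_lo=101, I_hi=200, C_lo=466.7, C_hi=684.0.
(200−101)/(684.0−466.7) × (661.5−466.7) + 101 = 99/217.3 × 194.8 + 101 ≈ 189.75 → 190.
Site K: 632.6 ∈ [466.7, 684.0] ↔ index [101, 200].
101 + (632.6−466.7)·(200−101)/(684.0−466.7) = 101 + 165.9·99/217.3 ≈ 176.58, so AQI = 177.
Site B: row 466.7–684.0 (AQI 101–200). (200−101)·(557.3−466.7)/(684.0−466.7) + 101 = 99·90.6/217.3 + 101 ≈ 142.28 → 142.
Site H: row 343.6–466.6 (AQI 51–100). (100−51)·(368.6−343.6)/(466.6−343.6) + 51 = 49·25.0/123.0 + 51 ≈ 60.96 → 61.
AQIs: Site L=190, Site K=177, Site B=142, Site H=61. Sum = 190 + 177 + 142 + 61 = 570.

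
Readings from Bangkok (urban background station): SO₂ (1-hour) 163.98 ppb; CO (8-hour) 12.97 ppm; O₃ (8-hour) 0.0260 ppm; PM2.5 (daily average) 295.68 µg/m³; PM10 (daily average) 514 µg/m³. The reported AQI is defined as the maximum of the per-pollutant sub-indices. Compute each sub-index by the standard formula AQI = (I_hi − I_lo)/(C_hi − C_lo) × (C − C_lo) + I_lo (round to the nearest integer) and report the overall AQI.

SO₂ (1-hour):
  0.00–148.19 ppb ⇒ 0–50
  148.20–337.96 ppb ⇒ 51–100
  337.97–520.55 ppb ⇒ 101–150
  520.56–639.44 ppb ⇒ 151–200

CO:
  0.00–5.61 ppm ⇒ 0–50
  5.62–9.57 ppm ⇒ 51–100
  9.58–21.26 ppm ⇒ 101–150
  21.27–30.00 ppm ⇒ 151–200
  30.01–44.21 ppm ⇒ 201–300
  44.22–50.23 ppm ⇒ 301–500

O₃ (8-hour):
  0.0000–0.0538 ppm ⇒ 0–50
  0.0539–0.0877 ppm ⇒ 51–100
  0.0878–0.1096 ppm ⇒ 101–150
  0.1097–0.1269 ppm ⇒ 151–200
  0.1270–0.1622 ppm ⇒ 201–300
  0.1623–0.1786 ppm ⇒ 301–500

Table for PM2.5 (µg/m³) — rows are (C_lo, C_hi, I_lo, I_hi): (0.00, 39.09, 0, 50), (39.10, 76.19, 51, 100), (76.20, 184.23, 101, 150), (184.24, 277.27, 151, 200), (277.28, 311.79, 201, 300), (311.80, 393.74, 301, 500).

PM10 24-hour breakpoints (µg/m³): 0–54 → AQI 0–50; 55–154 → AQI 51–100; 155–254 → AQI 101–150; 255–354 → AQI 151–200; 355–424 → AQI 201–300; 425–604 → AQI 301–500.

400

SO₂ 163.98: bracket 148.20–337.96 → index 51–100; slope 49/189.76, offset 15.78.
AQI = 51 + 49/189.76·15.78 ≈ 55.07 ⇒ 55.
CO 12.97: bracket 9.58–21.26 → index 101–150; slope 49/11.68, offset 3.39.
AQI = 101 + 49/11.68·3.39 ≈ 115.22 ⇒ 115.
O₃: 0.0260 ∈ [0.0000, 0.0538] ↔ index [0, 50].
0 + (0.0260−0.0000)·(50−0)/(0.0538−0.0000) = 0 + 0.0260·50/0.0538 ≈ 24.16, so AQI = 24.
PM2.5 295.68: bracket 277.28–311.79 → index 201–300; slope 99/34.51, offset 18.40.
AQI = 201 + 99/34.51·18.40 ≈ 253.78 ⇒ 254.
PM10 514: bracket 425–604 → index 301–500; slope 199/179, offset 89.
AQI = 301 + 199/179·89 ≈ 399.94 ⇒ 400.
Sub-indices: SO₂→55, CO→115, O₃→24, PM2.5→254, PM10→400. Overall AQI = max = 400; dominant pollutant is PM10.
AQI 400: Hazardous.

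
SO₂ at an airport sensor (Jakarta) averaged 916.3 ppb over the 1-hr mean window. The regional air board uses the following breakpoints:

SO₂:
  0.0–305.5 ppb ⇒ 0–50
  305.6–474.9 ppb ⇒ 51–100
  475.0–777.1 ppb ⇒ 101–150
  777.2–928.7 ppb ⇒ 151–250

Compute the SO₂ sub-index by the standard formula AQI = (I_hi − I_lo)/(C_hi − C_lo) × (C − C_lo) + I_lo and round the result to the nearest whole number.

242

SO₂: 916.3 ∈ [777.2, 928.7] ↔ index [151, 250].
151 + (916.3−777.2)·(250−151)/(928.7−777.2) = 151 + 139.1·99/151.5 ≈ 241.90, so AQI = 242.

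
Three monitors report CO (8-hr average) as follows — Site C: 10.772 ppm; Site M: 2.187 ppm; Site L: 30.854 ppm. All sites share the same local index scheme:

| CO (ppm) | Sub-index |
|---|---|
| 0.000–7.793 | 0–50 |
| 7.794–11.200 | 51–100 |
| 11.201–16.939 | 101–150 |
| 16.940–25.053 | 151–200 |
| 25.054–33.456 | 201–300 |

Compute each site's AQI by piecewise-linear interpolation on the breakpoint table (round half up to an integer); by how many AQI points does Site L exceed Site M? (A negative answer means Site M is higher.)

Site C: 10.772 ∈ [7.794, 11.200] ↔ index [51, 100].
51 + (10.772−7.794)·(100−51)/(11.200−7.794) = 51 + 2.978·49/3.406 ≈ 93.84, so AQI = 94.
Site M: row 0.000–7.793 (AQI 0–50). (50−0)·(2.187−0.000)/(7.793−0.000) + 0 = 50·2.187/7.793 + 0 ≈ 14.03 → 14.
Site L: 30.854 ∈ [25.054, 33.456] ↔ index [201, 300].
201 + (30.854−25.054)·(300−201)/(33.456−25.054) = 201 + 5.800·99/8.402 ≈ 269.34, so AQI = 269.
AQIs: Site C=94, Site M=14, Site L=269. Site L (269) − Site M (14) = 255.

255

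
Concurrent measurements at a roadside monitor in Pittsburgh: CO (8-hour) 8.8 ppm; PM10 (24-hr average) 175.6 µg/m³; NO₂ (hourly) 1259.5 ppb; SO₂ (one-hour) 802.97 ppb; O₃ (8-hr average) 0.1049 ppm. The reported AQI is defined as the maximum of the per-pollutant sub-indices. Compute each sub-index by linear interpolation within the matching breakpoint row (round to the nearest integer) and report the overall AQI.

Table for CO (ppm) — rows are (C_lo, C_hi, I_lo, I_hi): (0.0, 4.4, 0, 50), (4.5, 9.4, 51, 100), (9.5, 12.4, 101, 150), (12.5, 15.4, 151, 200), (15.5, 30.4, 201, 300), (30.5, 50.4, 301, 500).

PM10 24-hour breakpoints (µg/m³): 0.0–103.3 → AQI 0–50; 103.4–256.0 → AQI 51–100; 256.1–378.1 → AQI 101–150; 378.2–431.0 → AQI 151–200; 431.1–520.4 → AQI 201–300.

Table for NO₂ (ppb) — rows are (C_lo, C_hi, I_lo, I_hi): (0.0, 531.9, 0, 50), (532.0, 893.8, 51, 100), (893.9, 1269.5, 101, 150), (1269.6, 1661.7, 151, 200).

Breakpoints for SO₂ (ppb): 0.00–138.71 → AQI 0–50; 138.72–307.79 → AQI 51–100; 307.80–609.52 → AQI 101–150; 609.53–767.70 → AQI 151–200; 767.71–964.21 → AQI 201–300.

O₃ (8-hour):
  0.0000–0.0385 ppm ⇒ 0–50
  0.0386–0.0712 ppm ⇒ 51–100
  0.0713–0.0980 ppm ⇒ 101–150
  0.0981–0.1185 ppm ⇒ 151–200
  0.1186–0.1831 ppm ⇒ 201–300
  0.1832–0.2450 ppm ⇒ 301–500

CO: row 4.5–9.4 (AQI 51–100). (100−51)·(8.8−4.5)/(9.4−4.5) + 51 = 49·4.3/4.9 + 51 ≈ 94.00 → 94.
PM10: 175.6 lies in 103.4–256.0, so I_lo=51, I_hi=100, C_lo=103.4, C_hi=256.0.
(100−51)/(256.0−103.4) × (175.6−103.4) + 51 = 49/152.6 × 72.2 + 51 ≈ 74.18 → 74.
NO₂: row 893.9–1269.5 (AQI 101–150). (150−101)·(1259.5−893.9)/(1269.5−893.9) + 101 = 49·365.6/375.6 + 101 ≈ 148.70 → 149.
SO₂: 802.97 lies in 767.71–964.21, so I_lo=201, I_hi=300, C_lo=767.71, C_hi=964.21.
(300−201)/(964.21−767.71) × (802.97−767.71) + 201 = 99/196.50 × 35.26 + 201 ≈ 218.76 → 219.
O₃: 0.1049 ∈ [0.0981, 0.1185] ↔ index [151, 200].
151 + (0.1049−0.0981)·(200−151)/(0.1185−0.0981) = 151 + 0.0068·49/0.0204 ≈ 167.33, so AQI = 167.
Sub-indices: CO→94, PM10→74, NO₂→149, SO₂→219, O₃→167. Overall AQI = max = 219; dominant pollutant is SO₂.

219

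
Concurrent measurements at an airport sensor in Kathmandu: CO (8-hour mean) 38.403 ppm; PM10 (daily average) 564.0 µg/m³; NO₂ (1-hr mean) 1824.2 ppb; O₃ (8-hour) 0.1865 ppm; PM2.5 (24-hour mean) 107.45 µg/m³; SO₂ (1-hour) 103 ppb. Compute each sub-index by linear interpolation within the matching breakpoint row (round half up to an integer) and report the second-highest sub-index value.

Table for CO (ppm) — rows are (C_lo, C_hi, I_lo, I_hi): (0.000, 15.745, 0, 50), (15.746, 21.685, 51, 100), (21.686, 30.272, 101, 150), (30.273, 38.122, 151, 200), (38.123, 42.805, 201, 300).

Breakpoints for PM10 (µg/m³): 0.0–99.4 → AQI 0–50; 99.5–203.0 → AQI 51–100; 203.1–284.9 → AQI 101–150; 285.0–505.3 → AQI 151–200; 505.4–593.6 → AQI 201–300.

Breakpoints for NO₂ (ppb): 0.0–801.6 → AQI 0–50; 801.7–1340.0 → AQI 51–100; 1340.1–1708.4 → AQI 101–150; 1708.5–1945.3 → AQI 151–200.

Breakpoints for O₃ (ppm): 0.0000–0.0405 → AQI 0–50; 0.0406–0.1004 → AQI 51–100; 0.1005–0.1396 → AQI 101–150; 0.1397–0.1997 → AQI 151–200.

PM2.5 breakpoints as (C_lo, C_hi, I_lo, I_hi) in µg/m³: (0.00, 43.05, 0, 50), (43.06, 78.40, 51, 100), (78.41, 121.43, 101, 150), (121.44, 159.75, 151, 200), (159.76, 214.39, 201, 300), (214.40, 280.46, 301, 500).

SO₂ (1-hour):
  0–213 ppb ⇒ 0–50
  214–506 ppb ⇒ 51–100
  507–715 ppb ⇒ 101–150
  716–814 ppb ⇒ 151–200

CO 38.403: bracket 38.123–42.805 → index 201–300; slope 99/4.682, offset 0.280.
AQI = 201 + 99/4.682·0.280 ≈ 206.92 ⇒ 207.
PM10: 564.0 ∈ [505.4, 593.6] ↔ index [201, 300].
201 + (564.0−505.4)·(300−201)/(593.6−505.4) = 201 + 58.6·99/88.2 ≈ 266.78, so AQI = 267.
NO₂: 1824.2 ∈ [1708.5, 1945.3] ↔ index [151, 200].
151 + (1824.2−1708.5)·(200−151)/(1945.3−1708.5) = 151 + 115.7·49/236.8 ≈ 174.94, so AQI = 175.
O₃: row 0.1397–0.1997 (AQI 151–200). (200−151)·(0.1865−0.1397)/(0.1997−0.1397) + 151 = 49·0.0468/0.0600 + 151 ≈ 189.22 → 189.
PM2.5 107.45: bracket 78.41–121.43 → index 101–150; slope 49/43.02, offset 29.04.
AQI = 101 + 49/43.02·29.04 ≈ 134.08 ⇒ 134.
SO₂: row 0–213 (AQI 0–50). (50−0)·(103−0)/(213−0) + 0 = 50·103/213 + 0 ≈ 24.18 → 24.
Sub-indices: CO→207, PM10→267, NO₂→175, O₃→189, PM2.5→134, SO₂→24. Ranked high→low: 267, 207, 189, 175, 134, 24. Second-highest sub-index = 207.

207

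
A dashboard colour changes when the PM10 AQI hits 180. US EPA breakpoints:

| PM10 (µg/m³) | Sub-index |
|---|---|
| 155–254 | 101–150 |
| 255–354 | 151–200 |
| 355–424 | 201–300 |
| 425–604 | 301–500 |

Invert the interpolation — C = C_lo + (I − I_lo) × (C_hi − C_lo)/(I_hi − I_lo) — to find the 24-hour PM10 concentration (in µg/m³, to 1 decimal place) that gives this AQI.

AQI 180 lies in the 151–200 band, which corresponds to 255–354 µg/m³.
C = 255 + (180−151)×(354−255)/(200−151) = 255 + 29×99/49 ≈ 313.592 µg/m³ → 313.6 µg/m³ to 1 dp.

313.6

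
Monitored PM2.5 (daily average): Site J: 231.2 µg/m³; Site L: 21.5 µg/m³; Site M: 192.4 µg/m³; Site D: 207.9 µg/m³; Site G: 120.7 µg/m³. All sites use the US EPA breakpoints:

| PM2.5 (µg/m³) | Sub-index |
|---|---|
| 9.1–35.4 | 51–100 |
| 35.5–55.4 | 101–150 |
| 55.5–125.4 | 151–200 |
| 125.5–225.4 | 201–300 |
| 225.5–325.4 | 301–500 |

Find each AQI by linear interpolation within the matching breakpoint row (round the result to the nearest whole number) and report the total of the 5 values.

1133

Site J: 231.2 lies in 225.5–325.4, so I_lo=301, I_hi=500, C_lo=225.5, C_hi=325.4.
(500−301)/(325.4−225.5) × (231.2−225.5) + 301 = 199/99.9 × 5.7 + 301 ≈ 312.35 → 312.
Site L: 21.5 ∈ [9.1, 35.4] ↔ index [51, 100].
51 + (21.5−9.1)·(100−51)/(35.4−9.1) = 51 + 12.4·49/26.3 ≈ 74.10, so AQI = 74.
Site M 192.4: bracket 125.5–225.4 → index 201–300; slope 99/99.9, offset 66.9.
AQI = 201 + 99/99.9·66.9 ≈ 267.30 ⇒ 267.
Site D: row 125.5–225.4 (AQI 201–300). (300−201)·(207.9−125.5)/(225.4−125.5) + 201 = 99·82.4/99.9 + 201 ≈ 282.66 → 283.
Site G: row 55.5–125.4 (AQI 151–200). (200−151)·(120.7−55.5)/(125.4−55.5) + 151 = 49·65.2/69.9 + 151 ≈ 196.71 → 197.
AQIs: Site J=312, Site L=74, Site M=267, Site D=283, Site G=197. Sum = 312 + 74 + 267 + 283 + 197 = 1133.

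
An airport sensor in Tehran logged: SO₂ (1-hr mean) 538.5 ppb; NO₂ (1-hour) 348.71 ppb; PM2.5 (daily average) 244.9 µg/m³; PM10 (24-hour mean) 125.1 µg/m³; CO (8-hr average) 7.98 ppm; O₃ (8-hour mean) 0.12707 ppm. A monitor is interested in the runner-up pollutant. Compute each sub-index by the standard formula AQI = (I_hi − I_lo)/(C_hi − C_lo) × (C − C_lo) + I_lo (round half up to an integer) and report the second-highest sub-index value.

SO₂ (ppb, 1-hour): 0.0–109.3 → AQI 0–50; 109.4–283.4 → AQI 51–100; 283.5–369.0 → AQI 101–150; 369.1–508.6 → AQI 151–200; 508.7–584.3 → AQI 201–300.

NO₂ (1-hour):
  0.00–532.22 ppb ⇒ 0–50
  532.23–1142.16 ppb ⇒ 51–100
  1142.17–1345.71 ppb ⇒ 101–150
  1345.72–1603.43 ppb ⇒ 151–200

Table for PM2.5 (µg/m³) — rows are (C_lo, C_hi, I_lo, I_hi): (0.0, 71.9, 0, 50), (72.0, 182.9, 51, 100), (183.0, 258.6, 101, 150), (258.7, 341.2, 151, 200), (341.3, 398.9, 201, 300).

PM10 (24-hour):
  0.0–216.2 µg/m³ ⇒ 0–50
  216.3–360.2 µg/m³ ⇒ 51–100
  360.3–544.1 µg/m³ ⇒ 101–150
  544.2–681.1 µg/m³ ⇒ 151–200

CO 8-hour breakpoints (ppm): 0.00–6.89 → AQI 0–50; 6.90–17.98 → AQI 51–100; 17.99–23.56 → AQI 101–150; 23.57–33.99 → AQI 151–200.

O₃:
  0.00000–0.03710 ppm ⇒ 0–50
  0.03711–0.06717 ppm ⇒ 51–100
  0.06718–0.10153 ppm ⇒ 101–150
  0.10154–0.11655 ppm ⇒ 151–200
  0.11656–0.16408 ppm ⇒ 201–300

223

SO₂: 538.5 ∈ [508.7, 584.3] ↔ index [201, 300].
201 + (538.5−508.7)·(300−201)/(584.3−508.7) = 201 + 29.8·99/75.6 ≈ 240.02, so AQI = 240.
NO₂: 348.71 lies in 0.00–532.22, so I_lo=0, I_hi=50, C_lo=0.00, C_hi=532.22.
(50−0)/(532.22−0.00) × (348.71−0.00) + 0 = 50/532.22 × 348.71 + 0 ≈ 32.76 → 33.
PM2.5: 244.9 ∈ [183.0, 258.6] ↔ index [101, 150].
101 + (244.9−183.0)·(150−101)/(258.6−183.0) = 101 + 61.9·49/75.6 ≈ 141.12, so AQI = 141.
PM10 125.1: bracket 0.0–216.2 → index 0–50; slope 50/216.2, offset 125.1.
AQI = 0 + 50/216.2·125.1 ≈ 28.93 ⇒ 29.
CO: 7.98 lies in 6.90–17.98, so I_lo=51, I_hi=100, C_lo=6.90, C_hi=17.98.
(100−51)/(17.98−6.90) × (7.98−6.90) + 51 = 49/11.08 × 1.08 + 51 ≈ 55.78 → 56.
O₃: 0.12707 ∈ [0.11656, 0.16408] ↔ index [201, 300].
201 + (0.12707−0.11656)·(300−201)/(0.16408−0.11656) = 201 + 0.01051·99/0.04752 ≈ 222.90, so AQI = 223.
Sub-indices: SO₂→240, NO₂→33, PM2.5→141, PM10→29, CO→56, O₃→223. Ranked high→low: 240, 223, 141, 56, 33, 29. Second-highest sub-index = 223.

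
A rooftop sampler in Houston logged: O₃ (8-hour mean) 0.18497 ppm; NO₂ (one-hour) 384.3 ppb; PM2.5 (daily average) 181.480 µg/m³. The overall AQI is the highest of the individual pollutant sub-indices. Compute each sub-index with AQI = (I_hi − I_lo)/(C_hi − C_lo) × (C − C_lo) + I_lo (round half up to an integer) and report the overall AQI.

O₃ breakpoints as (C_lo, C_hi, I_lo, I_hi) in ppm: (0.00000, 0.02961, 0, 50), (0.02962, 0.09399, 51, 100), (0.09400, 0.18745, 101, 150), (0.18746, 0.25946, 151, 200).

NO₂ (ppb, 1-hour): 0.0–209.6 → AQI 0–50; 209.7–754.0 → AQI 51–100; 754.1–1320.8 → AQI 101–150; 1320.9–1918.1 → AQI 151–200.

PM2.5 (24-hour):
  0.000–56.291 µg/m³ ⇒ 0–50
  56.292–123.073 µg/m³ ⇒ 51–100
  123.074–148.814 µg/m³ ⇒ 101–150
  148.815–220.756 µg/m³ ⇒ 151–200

O₃: 0.18497 ∈ [0.09400, 0.18745] ↔ index [101, 150].
101 + (0.18497−0.09400)·(150−101)/(0.18745−0.09400) = 101 + 0.09097·49/0.09345 ≈ 148.70, so AQI = 149.
NO₂: 384.3 ∈ [209.7, 754.0] ↔ index [51, 100].
51 + (384.3−209.7)·(100−51)/(754.0−209.7) = 51 + 174.6·49/544.3 ≈ 66.72, so AQI = 67.
PM2.5: 181.480 lies in 148.815–220.756, so I_lo=151, I_hi=200, C_lo=148.815, C_hi=220.756.
(200−151)/(220.756−148.815) × (181.480−148.815) + 151 = 49/71.941 × 32.665 + 151 ≈ 173.25 → 173.
Sub-indices: O₃→149, NO₂→67, PM2.5→173. Overall AQI = max = 173; dominant pollutant is PM2.5.

173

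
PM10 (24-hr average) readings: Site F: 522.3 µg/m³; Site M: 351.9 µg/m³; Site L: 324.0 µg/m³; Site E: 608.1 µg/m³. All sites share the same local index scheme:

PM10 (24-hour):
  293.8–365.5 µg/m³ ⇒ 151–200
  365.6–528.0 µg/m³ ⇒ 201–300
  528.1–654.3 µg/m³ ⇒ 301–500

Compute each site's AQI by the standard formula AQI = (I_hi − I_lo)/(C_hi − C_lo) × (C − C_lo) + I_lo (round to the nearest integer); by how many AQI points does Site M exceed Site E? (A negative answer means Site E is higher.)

-236

Site F: row 365.6–528.0 (AQI 201–300). (300−201)·(522.3−365.6)/(528.0−365.6) + 201 = 99·156.7/162.4 + 201 ≈ 296.53 → 297.
Site M: 351.9 lies in 293.8–365.5, so I_lo=151, I_hi=200, C_lo=293.8, C_hi=365.5.
(200−151)/(365.5−293.8) × (351.9−293.8) + 151 = 49/71.7 × 58.1 + 151 ≈ 190.71 → 191.
Site L: row 293.8–365.5 (AQI 151–200). (200−151)·(324.0−293.8)/(365.5−293.8) + 151 = 49·30.2/71.7 + 151 ≈ 171.64 → 172.
Site E 608.1: bracket 528.1–654.3 → index 301–500; slope 199/126.2, offset 80.0.
AQI = 301 + 199/126.2·80.0 ≈ 427.15 ⇒ 427.
AQIs: Site F=297, Site M=191, Site L=172, Site E=427. Site M (191) − Site E (427) = -236.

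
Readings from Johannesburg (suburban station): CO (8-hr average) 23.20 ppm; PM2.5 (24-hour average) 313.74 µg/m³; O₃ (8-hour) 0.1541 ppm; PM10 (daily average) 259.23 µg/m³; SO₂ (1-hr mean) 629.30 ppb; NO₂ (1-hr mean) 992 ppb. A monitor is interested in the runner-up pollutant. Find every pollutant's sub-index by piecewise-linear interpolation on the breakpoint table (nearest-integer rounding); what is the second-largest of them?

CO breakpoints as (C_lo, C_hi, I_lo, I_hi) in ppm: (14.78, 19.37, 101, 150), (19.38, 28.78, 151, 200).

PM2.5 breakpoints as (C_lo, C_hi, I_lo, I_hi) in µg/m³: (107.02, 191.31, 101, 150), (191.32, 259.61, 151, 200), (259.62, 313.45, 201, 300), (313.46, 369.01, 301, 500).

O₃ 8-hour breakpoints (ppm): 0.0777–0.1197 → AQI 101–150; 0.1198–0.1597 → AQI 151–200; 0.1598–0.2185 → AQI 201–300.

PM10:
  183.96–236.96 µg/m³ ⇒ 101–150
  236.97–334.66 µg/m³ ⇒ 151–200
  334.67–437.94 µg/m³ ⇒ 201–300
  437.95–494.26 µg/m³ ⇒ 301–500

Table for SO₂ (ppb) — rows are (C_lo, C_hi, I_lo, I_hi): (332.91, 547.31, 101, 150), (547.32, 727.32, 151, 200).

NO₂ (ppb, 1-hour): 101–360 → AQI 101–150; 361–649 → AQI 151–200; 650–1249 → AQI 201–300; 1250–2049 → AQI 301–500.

CO 23.20: bracket 19.38–28.78 → index 151–200; slope 49/9.40, offset 3.82.
AQI = 151 + 49/9.40·3.82 ≈ 170.91 ⇒ 171.
PM2.5: row 313.46–369.01 (AQI 301–500). (500−301)·(313.74−313.46)/(369.01−313.46) + 301 = 199·0.28/55.55 + 301 ≈ 302.00 → 302.
O₃: row 0.1198–0.1597 (AQI 151–200). (200−151)·(0.1541−0.1198)/(0.1597−0.1198) + 151 = 49·0.0343/0.0399 + 151 ≈ 193.12 → 193.
PM10: 259.23 lies in 236.97–334.66, so I_lo=151, I_hi=200, C_lo=236.97, C_hi=334.66.
(200−151)/(334.66−236.97) × (259.23−236.97) + 151 = 49/97.69 × 22.26 + 151 ≈ 162.17 → 162.
SO₂ 629.30: bracket 547.32–727.32 → index 151–200; slope 49/180.00, offset 81.98.
AQI = 151 + 49/180.00·81.98 ≈ 173.32 ⇒ 173.
NO₂: row 650–1249 (AQI 201–300). (300−201)·(992−650)/(1249−650) + 201 = 99·342/599 + 201 ≈ 257.52 → 258.
Sub-indices: CO→171, PM2.5→302, O₃→193, PM10→162, SO₂→173, NO₂→258. Ranked high→low: 302, 258, 193, 173, 171, 162. Second-highest sub-index = 258.

258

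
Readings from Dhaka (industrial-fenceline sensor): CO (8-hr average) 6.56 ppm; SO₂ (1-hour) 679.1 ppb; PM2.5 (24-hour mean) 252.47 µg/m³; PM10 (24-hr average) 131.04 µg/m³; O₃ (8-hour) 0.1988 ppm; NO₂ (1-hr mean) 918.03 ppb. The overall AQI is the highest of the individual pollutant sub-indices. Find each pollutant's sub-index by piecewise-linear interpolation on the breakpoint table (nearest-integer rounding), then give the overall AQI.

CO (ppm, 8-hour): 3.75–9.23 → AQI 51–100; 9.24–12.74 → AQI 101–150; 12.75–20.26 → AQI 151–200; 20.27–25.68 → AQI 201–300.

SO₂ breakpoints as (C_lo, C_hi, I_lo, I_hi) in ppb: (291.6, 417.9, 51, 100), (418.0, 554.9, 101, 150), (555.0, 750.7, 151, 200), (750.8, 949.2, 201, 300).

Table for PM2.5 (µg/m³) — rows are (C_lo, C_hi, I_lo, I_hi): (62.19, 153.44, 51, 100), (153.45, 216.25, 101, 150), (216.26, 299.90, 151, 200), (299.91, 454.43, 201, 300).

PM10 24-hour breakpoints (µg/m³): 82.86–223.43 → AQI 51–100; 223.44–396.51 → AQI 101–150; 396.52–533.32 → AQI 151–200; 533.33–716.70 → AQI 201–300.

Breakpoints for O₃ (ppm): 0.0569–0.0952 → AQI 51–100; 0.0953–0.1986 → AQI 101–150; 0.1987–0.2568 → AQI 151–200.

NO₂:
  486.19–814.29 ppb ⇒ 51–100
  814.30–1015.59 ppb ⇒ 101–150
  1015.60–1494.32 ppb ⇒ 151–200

CO: 6.56 ∈ [3.75, 9.23] ↔ index [51, 100].
51 + (6.56−3.75)·(100−51)/(9.23−3.75) = 51 + 2.81·49/5.48 ≈ 76.13, so AQI = 76.
SO₂: row 555.0–750.7 (AQI 151–200). (200−151)·(679.1−555.0)/(750.7−555.0) + 151 = 49·124.1/195.7 + 151 ≈ 182.07 → 182.
PM2.5: row 216.26–299.90 (AQI 151–200). (200−151)·(252.47−216.26)/(299.90−216.26) + 151 = 49·36.21/83.64 + 151 ≈ 172.21 → 172.
PM10: row 82.86–223.43 (AQI 51–100). (100−51)·(131.04−82.86)/(223.43−82.86) + 51 = 49·48.18/140.57 + 51 ≈ 67.79 → 68.
O₃: row 0.1987–0.2568 (AQI 151–200). (200−151)·(0.1988−0.1987)/(0.2568−0.1987) + 151 = 49·0.0001/0.0581 + 151 ≈ 151.08 → 151.
NO₂: 918.03 lies in 814.30–1015.59, so I_lo=101, I_hi=150, C_lo=814.30, C_hi=1015.59.
(150−101)/(1015.59−814.30) × (918.03−814.30) + 101 = 49/201.29 × 103.73 + 101 ≈ 126.25 → 126.
Sub-indices: CO→76, SO₂→182, PM2.5→172, PM10→68, O₃→151, NO₂→126. Overall AQI = max = 182; dominant pollutant is SO₂.

182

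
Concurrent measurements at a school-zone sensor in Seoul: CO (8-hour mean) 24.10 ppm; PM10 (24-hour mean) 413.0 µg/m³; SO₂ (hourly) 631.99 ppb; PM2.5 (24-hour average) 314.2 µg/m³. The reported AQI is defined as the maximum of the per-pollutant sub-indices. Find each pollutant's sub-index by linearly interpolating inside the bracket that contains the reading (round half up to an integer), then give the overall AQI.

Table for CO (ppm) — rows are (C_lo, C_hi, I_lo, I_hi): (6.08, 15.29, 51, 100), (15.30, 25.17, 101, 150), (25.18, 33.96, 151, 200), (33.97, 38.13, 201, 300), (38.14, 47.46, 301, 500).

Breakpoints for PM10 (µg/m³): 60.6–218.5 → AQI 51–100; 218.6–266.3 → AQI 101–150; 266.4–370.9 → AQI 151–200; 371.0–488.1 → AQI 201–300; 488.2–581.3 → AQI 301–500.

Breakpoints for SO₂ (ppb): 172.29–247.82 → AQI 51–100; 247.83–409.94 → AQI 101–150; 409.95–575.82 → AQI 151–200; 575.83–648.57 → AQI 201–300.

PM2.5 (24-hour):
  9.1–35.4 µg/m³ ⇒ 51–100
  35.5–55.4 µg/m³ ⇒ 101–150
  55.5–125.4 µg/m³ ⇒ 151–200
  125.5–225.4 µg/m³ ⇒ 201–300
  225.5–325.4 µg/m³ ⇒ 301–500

CO: row 15.30–25.17 (AQI 101–150). (150−101)·(24.10−15.30)/(25.17−15.30) + 101 = 49·8.80/9.87 + 101 ≈ 144.69 → 145.
PM10: row 371.0–488.1 (AQI 201–300). (300−201)·(413.0−371.0)/(488.1−371.0) + 201 = 99·42.0/117.1 + 201 ≈ 236.51 → 237.
SO₂: row 575.83–648.57 (AQI 201–300). (300−201)·(631.99−575.83)/(648.57−575.83) + 201 = 99·56.16/72.74 + 201 ≈ 277.43 → 277.
PM2.5: row 225.5–325.4 (AQI 301–500). (500−301)·(314.2−225.5)/(325.4−225.5) + 301 = 199·88.7/99.9 + 301 ≈ 477.69 → 478.
Sub-indices: CO→145, PM10→237, SO₂→277, PM2.5→478. Overall AQI = max = 478; dominant pollutant is PM2.5.
AQI 478: Hazardous.

478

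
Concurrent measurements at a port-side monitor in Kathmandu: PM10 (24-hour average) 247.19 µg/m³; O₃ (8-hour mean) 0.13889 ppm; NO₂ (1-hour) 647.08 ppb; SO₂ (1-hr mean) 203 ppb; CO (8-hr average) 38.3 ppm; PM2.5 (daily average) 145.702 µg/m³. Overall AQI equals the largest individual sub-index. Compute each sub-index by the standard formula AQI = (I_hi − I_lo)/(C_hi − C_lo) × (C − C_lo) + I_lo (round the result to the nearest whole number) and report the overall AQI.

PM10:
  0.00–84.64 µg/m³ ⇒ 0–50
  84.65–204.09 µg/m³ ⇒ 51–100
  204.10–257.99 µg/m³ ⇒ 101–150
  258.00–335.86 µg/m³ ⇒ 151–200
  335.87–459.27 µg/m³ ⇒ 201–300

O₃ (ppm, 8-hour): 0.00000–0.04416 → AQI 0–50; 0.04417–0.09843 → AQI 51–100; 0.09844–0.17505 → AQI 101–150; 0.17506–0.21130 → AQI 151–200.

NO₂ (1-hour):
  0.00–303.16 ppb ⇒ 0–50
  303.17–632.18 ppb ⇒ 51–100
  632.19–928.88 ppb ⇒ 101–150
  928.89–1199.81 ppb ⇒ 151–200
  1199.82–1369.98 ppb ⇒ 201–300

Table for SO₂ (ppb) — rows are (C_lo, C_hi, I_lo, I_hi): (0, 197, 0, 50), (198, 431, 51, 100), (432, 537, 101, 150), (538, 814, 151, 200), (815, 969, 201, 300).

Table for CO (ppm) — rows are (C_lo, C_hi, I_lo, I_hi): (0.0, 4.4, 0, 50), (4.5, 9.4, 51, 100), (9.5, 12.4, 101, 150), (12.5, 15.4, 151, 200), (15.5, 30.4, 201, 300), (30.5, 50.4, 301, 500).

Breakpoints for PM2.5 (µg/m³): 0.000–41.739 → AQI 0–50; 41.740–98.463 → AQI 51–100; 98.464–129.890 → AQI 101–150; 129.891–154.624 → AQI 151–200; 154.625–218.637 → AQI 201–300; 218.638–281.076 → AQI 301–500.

PM10: 247.19 ∈ [204.10, 257.99] ↔ index [101, 150].
101 + (247.19−204.10)·(150−101)/(257.99−204.10) = 101 + 43.09·49/53.89 ≈ 140.18, so AQI = 140.
O₃: row 0.09844–0.17505 (AQI 101–150). (150−101)·(0.13889−0.09844)/(0.17505−0.09844) + 101 = 49·0.04045/0.07661 + 101 ≈ 126.87 → 127.
NO₂: 647.08 lies in 632.19–928.88, so I_lo=101, I_hi=150, C_lo=632.19, C_hi=928.88.
(150−101)/(928.88−632.19) × (647.08−632.19) + 101 = 49/296.69 × 14.89 + 101 ≈ 103.46 → 103.
SO₂: 203 lies in 198–431, so I_lo=51, I_hi=100, C_lo=198, C_hi=431.
(100−51)/(431−198) × (203−198) + 51 = 49/233 × 5 + 51 ≈ 52.05 → 52.
CO: 38.3 ∈ [30.5, 50.4] ↔ index [301, 500].
301 + (38.3−30.5)·(500−301)/(50.4−30.5) = 301 + 7.8·199/19.9 ≈ 379.00, so AQI = 379.
PM2.5: 145.702 ∈ [129.891, 154.624] ↔ index [151, 200].
151 + (145.702−129.891)·(200−151)/(154.624−129.891) = 151 + 15.811·49/24.733 ≈ 182.32, so AQI = 182.
Sub-indices: PM10→140, O₃→127, NO₂→103, SO₂→52, CO→379, PM2.5→182. Overall AQI = max = 379; dominant pollutant is CO.
AQI 379: Hazardous.

379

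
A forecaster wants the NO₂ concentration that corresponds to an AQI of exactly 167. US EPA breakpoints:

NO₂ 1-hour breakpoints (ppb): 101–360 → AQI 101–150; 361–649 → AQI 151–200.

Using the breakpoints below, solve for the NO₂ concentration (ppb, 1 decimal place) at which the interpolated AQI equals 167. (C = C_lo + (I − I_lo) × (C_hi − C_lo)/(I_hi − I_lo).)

AQI 167 lies in the 151–200 band, which corresponds to 361–649 ppb.
C = 361 + (167−151)×(649−361)/(200−151) = 361 + 16×288/49 ≈ 455.041 ppb → 455.0 ppb to 1 dp.

455.0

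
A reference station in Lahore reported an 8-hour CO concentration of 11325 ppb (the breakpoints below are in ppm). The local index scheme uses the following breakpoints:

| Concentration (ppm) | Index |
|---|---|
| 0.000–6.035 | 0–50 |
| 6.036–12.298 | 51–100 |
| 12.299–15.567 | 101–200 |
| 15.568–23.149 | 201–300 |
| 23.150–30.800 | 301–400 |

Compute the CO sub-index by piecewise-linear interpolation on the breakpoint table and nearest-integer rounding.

92

Convert: 11325 ppb = 11.325 ppm.
CO: row 6.036–12.298 (AQI 51–100). (100−51)·(11.325−6.036)/(12.298−6.036) + 51 = 49·5.289/6.262 + 51 ≈ 92.39 → 92.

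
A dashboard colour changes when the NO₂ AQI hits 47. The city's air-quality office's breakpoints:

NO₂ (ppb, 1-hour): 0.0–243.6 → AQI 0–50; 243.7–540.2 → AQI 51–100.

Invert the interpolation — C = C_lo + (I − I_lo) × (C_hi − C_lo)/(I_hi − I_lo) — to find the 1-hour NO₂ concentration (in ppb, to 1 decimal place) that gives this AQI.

AQI 47 lies in the 0–50 band, which corresponds to 0.0–243.6 ppb.
C = 0.0 + (47−0)×(243.6−0.0)/(50−0) = 0.0 + 47×243.6/50 ≈ 228.984 ppb → 229.0 ppb to 1 dp.

229.0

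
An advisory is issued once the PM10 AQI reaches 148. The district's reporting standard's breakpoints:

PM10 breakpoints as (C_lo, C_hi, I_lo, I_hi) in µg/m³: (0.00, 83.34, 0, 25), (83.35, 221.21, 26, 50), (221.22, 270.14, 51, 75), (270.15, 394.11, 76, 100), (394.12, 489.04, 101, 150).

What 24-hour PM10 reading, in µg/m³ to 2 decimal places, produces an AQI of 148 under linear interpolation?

AQI 148 lies in the 101–150 band, which corresponds to 394.12–489.04 µg/m³.
C = 394.12 + (148−101)×(489.04−394.12)/(150−101) = 394.12 + 47×94.92/49 ≈ 485.1657 µg/m³ → 485.17 µg/m³ to 2 dp.

485.17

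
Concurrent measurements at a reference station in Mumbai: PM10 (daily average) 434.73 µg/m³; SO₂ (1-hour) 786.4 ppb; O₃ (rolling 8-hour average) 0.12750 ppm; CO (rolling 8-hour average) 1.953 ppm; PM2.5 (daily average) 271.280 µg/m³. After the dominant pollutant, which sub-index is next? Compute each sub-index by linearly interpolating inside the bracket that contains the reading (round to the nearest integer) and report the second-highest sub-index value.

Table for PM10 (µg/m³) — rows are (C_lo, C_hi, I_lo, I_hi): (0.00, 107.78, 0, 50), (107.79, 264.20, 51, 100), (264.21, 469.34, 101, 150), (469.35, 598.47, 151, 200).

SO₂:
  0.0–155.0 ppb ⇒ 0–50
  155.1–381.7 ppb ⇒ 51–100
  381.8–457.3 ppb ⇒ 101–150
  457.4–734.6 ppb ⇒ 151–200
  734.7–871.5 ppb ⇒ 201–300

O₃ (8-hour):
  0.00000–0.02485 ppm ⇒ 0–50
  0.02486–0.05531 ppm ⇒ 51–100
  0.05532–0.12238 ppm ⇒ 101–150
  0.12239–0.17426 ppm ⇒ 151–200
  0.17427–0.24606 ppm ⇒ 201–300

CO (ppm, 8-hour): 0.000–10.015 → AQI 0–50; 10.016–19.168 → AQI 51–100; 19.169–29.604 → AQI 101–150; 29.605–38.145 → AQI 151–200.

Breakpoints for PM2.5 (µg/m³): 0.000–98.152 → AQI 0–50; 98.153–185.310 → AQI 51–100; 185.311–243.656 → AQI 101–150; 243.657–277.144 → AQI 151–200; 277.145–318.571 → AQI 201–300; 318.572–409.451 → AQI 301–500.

191

PM10: row 264.21–469.34 (AQI 101–150). (150−101)·(434.73−264.21)/(469.34−264.21) + 101 = 49·170.52/205.13 + 101 ≈ 141.73 → 142.
SO₂: 786.4 ∈ [734.7, 871.5] ↔ index [201, 300].
201 + (786.4−734.7)·(300−201)/(871.5−734.7) = 201 + 51.7·99/136.8 ≈ 238.41, so AQI = 238.
O₃: 0.12750 lies in 0.12239–0.17426, so I_lo=151, I_hi=200, C_lo=0.12239, C_hi=0.17426.
(200−151)/(0.17426−0.12239) × (0.12750−0.12239) + 151 = 49/0.05187 × 0.00511 + 151 ≈ 155.83 → 156.
CO 1.953: bracket 0.000–10.015 → index 0–50; slope 50/10.015, offset 1.953.
AQI = 0 + 50/10.015·1.953 ≈ 9.75 ⇒ 10.
PM2.5: row 243.657–277.144 (AQI 151–200). (200−151)·(271.280−243.657)/(277.144−243.657) + 151 = 49·27.623/33.487 + 151 ≈ 191.42 → 191.
Sub-indices: PM10→142, SO₂→238, O₃→156, CO→10, PM2.5→191. Ranked high→low: 238, 191, 156, 142, 10. Second-highest sub-index = 191.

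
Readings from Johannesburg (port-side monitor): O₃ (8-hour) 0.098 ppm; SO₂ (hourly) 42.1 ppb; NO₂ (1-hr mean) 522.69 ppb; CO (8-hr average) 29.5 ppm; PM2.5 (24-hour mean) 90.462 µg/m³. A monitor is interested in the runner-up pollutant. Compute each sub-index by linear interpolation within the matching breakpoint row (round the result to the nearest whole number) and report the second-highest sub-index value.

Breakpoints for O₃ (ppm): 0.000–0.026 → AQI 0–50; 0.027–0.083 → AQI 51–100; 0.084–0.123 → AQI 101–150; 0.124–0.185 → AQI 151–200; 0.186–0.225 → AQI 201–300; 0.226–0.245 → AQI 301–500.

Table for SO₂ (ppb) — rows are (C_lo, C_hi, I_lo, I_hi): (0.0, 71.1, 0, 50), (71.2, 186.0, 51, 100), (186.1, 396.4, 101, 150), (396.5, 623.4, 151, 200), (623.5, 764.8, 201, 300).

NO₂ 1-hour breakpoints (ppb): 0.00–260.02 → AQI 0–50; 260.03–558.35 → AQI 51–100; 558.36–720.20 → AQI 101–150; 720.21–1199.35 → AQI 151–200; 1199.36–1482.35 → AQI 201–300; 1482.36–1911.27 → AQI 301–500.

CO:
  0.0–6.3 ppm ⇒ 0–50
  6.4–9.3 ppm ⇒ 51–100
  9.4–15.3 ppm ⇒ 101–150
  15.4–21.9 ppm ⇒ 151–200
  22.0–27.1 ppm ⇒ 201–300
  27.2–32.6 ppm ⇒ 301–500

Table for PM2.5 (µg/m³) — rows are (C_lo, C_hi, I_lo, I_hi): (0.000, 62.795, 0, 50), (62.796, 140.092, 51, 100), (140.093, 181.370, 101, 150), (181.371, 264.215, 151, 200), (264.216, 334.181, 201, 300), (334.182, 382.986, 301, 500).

O₃: row 0.084–0.123 (AQI 101–150). (150−101)·(0.098−0.084)/(0.123−0.084) + 101 = 49·0.014/0.039 + 101 ≈ 118.59 → 119.
SO₂: 42.1 ∈ [0.0, 71.1] ↔ index [0, 50].
0 + (42.1−0.0)·(50−0)/(71.1−0.0) = 0 + 42.1·50/71.1 ≈ 29.61, so AQI = 30.
NO₂: 522.69 lies in 260.03–558.35, so I_lo=51, I_hi=100, C_lo=260.03, C_hi=558.35.
(100−51)/(558.35−260.03) × (522.69−260.03) + 51 = 49/298.32 × 262.66 + 51 ≈ 94.14 → 94.
CO: 29.5 ∈ [27.2, 32.6] ↔ index [301, 500].
301 + (29.5−27.2)·(500−301)/(32.6−27.2) = 301 + 2.3·199/5.4 ≈ 385.76, so AQI = 386.
PM2.5 90.462: bracket 62.796–140.092 → index 51–100; slope 49/77.296, offset 27.666.
AQI = 51 + 49/77.296·27.666 ≈ 68.54 ⇒ 69.
Sub-indices: O₃→119, SO₂→30, NO₂→94, CO→386, PM2.5→69. Ranked high→low: 386, 119, 94, 69, 30. Second-highest sub-index = 119.

119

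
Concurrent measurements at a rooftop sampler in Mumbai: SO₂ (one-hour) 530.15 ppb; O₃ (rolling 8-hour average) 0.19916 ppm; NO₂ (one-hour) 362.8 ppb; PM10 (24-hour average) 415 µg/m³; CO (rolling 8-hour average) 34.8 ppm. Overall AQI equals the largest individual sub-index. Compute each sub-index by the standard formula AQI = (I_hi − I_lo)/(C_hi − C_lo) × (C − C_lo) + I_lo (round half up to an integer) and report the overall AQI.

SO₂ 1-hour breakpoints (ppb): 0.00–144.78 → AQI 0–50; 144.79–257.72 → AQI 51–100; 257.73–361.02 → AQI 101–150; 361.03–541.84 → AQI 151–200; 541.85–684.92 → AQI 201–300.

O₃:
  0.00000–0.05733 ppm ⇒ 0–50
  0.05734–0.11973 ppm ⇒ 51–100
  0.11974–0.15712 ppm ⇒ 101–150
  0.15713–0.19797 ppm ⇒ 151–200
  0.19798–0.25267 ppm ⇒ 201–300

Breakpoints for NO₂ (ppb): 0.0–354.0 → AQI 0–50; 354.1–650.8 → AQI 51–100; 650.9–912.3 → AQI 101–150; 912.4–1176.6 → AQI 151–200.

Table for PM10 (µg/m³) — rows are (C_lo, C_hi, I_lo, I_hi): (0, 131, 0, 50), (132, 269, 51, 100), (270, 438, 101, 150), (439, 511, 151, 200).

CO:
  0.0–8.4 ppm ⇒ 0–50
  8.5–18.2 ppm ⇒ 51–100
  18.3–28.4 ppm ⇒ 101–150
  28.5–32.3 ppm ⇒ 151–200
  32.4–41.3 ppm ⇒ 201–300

228

SO₂: row 361.03–541.84 (AQI 151–200). (200−151)·(530.15−361.03)/(541.84−361.03) + 151 = 49·169.12/180.81 + 151 ≈ 196.83 → 197.
O₃: 0.19916 lies in 0.19798–0.25267, so I_lo=201, I_hi=300, C_lo=0.19798, C_hi=0.25267.
(300−201)/(0.25267−0.19798) × (0.19916−0.19798) + 201 = 99/0.05469 × 0.00118 + 201 ≈ 203.14 → 203.
NO₂: 362.8 lies in 354.1–650.8, so I_lo=51, I_hi=100, C_lo=354.1, C_hi=650.8.
(100−51)/(650.8−354.1) × (362.8−354.1) + 51 = 49/296.7 × 8.7 + 51 ≈ 52.44 → 52.
PM10 415: bracket 270–438 → index 101–150; slope 49/168, offset 145.
AQI = 101 + 49/168·145 ≈ 143.29 ⇒ 143.
CO 34.8: bracket 32.4–41.3 → index 201–300; slope 99/8.9, offset 2.4.
AQI = 201 + 99/8.9·2.4 ≈ 227.70 ⇒ 228.
Sub-indices: SO₂→197, O₃→203, NO₂→52, PM10→143, CO→228. Overall AQI = max = 228; dominant pollutant is CO.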